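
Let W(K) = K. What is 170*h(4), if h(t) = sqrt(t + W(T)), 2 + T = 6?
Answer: 340*sqrt(2) ≈ 480.83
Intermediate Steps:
T = 4 (T = -2 + 6 = 4)
h(t) = sqrt(4 + t) (h(t) = sqrt(t + 4) = sqrt(4 + t))
170*h(4) = 170*sqrt(4 + 4) = 170*sqrt(8) = 170*(2*sqrt(2)) = 340*sqrt(2)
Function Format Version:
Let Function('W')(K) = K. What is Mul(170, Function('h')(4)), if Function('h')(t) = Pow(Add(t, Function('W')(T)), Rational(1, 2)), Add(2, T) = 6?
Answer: Mul(340, Pow(2, Rational(1, 2))) ≈ 480.83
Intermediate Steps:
T = 4 (T = Add(-2, 6) = 4)
Function('h')(t) = Pow(Add(4, t), Rational(1, 2)) (Function('h')(t) = Pow(Add(t, 4), Rational(1, 2)) = Pow(Add(4, t), Rational(1, 2)))
Mul(170, Function('h')(4)) = Mul(170, Pow(Add(4, 4), Rational(1, 2))) = Mul(170, Pow(8, Rational(1, 2))) = Mul(170, Mul(2, Pow(2, Rational(1, 2)))) = Mul(340, Pow(2, Rational(1, 2)))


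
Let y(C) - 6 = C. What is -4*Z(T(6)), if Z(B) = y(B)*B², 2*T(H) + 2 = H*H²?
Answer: -5174948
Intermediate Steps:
y(C) = 6 + C
T(H) = -1 + H³/2 (T(H) = -1 + (H*H²)/2 = -1 + H³/2)
Z(B) = B²*(6 + B) (Z(B) = (6 + B)*B² = B²*(6 + B))
-4*Z(T(6)) = -4*(-1 + (½)*6³)²*(6 + (-1 + (½)*6³)) = -4*(-1 + (½)*216)²*(6 + (-1 + (½)*216)) = -4*(-1 + 108)²*(6 + (-1 + 108)) = -4*107²*(6 + 107) = -45796*113 = -4*1293737 = -5174948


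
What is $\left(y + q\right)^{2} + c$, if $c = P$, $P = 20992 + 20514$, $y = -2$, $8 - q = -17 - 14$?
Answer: $42875$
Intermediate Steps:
$q = 39$ ($q = 8 - \left(-17 - 14\right) = 8 - -31 = 8 + 31 = 39$)
$P = 41506$
$c = 41506$
$\left(y + q\right)^{2} + c = \left(-2 + 39\right)^{2} + 41506 = 37^{2} + 41506 = 1369 + 41506 = 42875$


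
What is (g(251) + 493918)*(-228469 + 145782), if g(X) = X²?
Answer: -46049961353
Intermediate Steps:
(g(251) + 493918)*(-228469 + 145782) = (251² + 493918)*(-228469 + 145782) = (63001 + 493918)*(-82687) = 556919*(-82687) = -46049961353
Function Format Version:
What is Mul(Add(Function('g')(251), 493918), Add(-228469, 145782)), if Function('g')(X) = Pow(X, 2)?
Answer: -46049961353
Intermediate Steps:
Mul(Add(Function('g')(251), 493918), Add(-228469, 145782)) = Mul(Add(Pow(251, 2), 493918), Add(-228469, 145782)) = Mul(Add(63001, 493918), -82687) = Mul(556919, -82687) = -46049961353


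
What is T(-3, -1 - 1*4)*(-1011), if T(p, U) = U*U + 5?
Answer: -30330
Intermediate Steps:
T(p, U) = 5 + U**2 (T(p, U) = U**2 + 5 = 5 + U**2)
T(-3, -1 - 1*4)*(-1011) = (5 + (-1 - 1*4)**2)*(-1011) = (5 + (-1 - 4)**2)*(-1011) = (5 + (-5)**2)*(-1011) = (5 + 25)*(-1011) = 30*(-1011) = -30330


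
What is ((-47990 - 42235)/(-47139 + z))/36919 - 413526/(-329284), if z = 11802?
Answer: 89919750185613/71597685598442 ≈ 1.2559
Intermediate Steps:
((-47990 - 42235)/(-47139 + z))/36919 - 413526/(-329284) = ((-47990 - 42235)/(-47139 + 11802))/36919 - 413526/(-329284) = -90225/(-35337)*(1/36919) - 413526*(-1/329284) = -90225*(-1/35337)*(1/36919) + 206763/164642 = (30075/11779)*(1/36919) + 206763/164642 = 30075/434868901 + 206763/164642 = 89919750185613/71597685598442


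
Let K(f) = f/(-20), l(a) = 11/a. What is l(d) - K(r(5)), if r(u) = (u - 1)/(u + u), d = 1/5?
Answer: 2751/50 ≈ 55.020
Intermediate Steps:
d = ⅕ ≈ 0.20000
r(u) = (-1 + u)/(2*u) (r(u) = (-1 + u)/((2*u)) = (-1 + u)*(1/(2*u)) = (-1 + u)/(2*u))
K(f) = -f/20 (K(f) = f*(-1/20) = -f/20)
l(d) - K(r(5)) = 11/(⅕) - (-1)*(½)*(-1 + 5)/5/20 = 11*5 - (-1)*(½)*(⅕)*4/20 = 55 - (-1)*2/(20*5) = 55 - 1*(-1/50) = 55 + 1/50 = 2751/50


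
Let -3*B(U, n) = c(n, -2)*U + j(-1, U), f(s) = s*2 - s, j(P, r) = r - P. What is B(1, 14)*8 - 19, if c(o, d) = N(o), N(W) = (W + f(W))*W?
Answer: -3209/3 ≈ -1069.7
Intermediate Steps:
f(s) = s (f(s) = 2*s - s = s)
N(W) = 2*W² (N(W) = (W + W)*W = (2*W)*W = 2*W²)
c(o, d) = 2*o²
B(U, n) = -⅓ - U/3 - 2*U*n²/3 (B(U, n) = -((2*n²)*U + (U - 1*(-1)))/3 = -(2*U*n² + (U + 1))/3 = -(2*U*n² + (1 + U))/3 = -(1 + U + 2*U*n²)/3 = -⅓ - U/3 - 2*U*n²/3)
B(1, 14)*8 - 19 = (-⅓ - ⅓*1 - ⅔*1*14²)*8 - 19 = (-⅓ - ⅓ - ⅔*1*196)*8 - 19 = (-⅓ - ⅓ - 392/3)*8 - 19 = -394/3*8 - 19 = -3152/3 - 19 = -3209/3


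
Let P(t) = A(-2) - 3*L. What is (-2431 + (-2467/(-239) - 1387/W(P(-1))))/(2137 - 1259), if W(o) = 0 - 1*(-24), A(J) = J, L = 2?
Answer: -14216501/5036208 ≈ -2.8229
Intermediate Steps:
P(t) = -8 (P(t) = -2 - 3*2 = -2 - 6 = -8)
W(o) = 24 (W(o) = 0 + 24 = 24)
(-2431 + (-2467/(-239) - 1387/W(P(-1))))/(2137 - 1259) = (-2431 + (-2467/(-239) - 1387/24))/(2137 - 1259) = (-2431 + (-2467*(-1/239) - 1387*1/24))/878 = (-2431 + (2467/239 - 1387/24))*(1/878) = (-2431 - 272285/5736)*(1/878) = -14216501/5736*1/878 = -14216501/5036208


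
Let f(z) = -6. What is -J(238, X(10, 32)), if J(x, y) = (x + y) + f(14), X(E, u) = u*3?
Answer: -328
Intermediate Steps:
X(E, u) = 3*u
J(x, y) = -6 + x + y (J(x, y) = (x + y) - 6 = -6 + x + y)
-J(238, X(10, 32)) = -(-6 + 238 + 3*32) = -(-6 + 238 + 96) = -1*328 = -328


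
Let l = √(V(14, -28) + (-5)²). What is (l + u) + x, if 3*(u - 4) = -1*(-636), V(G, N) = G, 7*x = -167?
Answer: 1345/7 + √39 ≈ 198.39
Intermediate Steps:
x = -167/7 (x = (⅐)*(-167) = -167/7 ≈ -23.857)
u = 216 (u = 4 + (-1*(-636))/3 = 4 + (⅓)*636 = 4 + 212 = 216)
l = √39 (l = √(14 + (-5)²) = √(14 + 25) = √39 ≈ 6.2450)
(l + u) + x = (√39 + 216) - 167/7 = (216 + √39) - 167/7 = 1345/7 + √39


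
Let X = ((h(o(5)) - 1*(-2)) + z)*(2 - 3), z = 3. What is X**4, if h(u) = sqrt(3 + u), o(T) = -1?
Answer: (5 + sqrt(2))**4 ≈ 1692.7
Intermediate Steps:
X = -5 - sqrt(2) (X = ((sqrt(3 - 1) - 1*(-2)) + 3)*(2 - 3) = ((sqrt(2) + 2) + 3)*(-1) = ((2 + sqrt(2)) + 3)*(-1) = (5 + sqrt(2))*(-1) = -5 - sqrt(2) ≈ -6.4142)
X**4 = (-5 - sqrt(2))**4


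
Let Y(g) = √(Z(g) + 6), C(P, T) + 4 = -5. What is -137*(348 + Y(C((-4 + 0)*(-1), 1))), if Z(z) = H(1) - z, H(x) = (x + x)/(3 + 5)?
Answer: -47676 - 137*√61/2 ≈ -48211.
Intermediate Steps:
C(P, T) = -9 (C(P, T) = -4 - 5 = -9)
H(x) = x/4 (H(x) = (2*x)/8 = (2*x)*(⅛) = x/4)
Z(z) = ¼ - z (Z(z) = (¼)*1 - z = ¼ - z)
Y(g) = √(25/4 - g) (Y(g) = √((¼ - g) + 6) = √(25/4 - g))
-137*(348 + Y(C((-4 + 0)*(-1), 1))) = -137*(348 + √(25 - 4*(-9))/2) = -137*(348 + √(25 + 36)/2) = -137*(348 + √61/2) = -47676 - 137*√61/2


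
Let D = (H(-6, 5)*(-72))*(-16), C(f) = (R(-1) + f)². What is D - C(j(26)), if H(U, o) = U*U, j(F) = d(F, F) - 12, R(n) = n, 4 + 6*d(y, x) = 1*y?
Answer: 372464/9 ≈ 41385.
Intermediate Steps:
d(y, x) = -⅔ + y/6 (d(y, x) = -⅔ + (1*y)/6 = -⅔ + y/6)
j(F) = -38/3 + F/6 (j(F) = (-⅔ + F/6) - 12 = -38/3 + F/6)
C(f) = (-1 + f)²
H(U, o) = U²
D = 41472 (D = ((-6)²*(-72))*(-16) = (36*(-72))*(-16) = -2592*(-16) = 41472)
D - C(j(26)) = 41472 - (-1 + (-38/3 + (⅙)*26))² = 41472 - (-1 + (-38/3 + 13/3))² = 41472 - (-1 - 25/3)² = 41472 - (-28/3)² = 41472 - 1*784/9 = 41472 - 784/9 = 372464/9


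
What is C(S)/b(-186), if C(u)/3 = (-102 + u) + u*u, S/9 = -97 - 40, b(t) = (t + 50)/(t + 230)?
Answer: -25062741/17 ≈ -1.4743e+6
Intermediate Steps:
b(t) = (50 + t)/(230 + t)
S = -1233 (S = 9*(-97 - 40) = 9*(-137) = -1233)
C(u) = -306 + 3*u + 3*u² (C(u) = 3*((-102 + u) + u*u) = 3*((-102 + u) + u²) = 3*(-102 + u + u²) = -306 + 3*u + 3*u²)
C(S)/b(-186) = (-306 + 3*(-1233) + 3*(-1233)²)/(((50 - 186)/(230 - 186))) = (-306 - 3699 + 3*1520289)/((-136/44)) = (-306 - 3699 + 4560867)/(((1/44)*(-136))) = 4556862/(-34/11) = 4556862*(-11/34) = -25062741/17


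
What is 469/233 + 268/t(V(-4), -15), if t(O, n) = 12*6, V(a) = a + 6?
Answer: 24053/4194 ≈ 5.7351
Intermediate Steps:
V(a) = 6 + a
t(O, n) = 72
469/233 + 268/t(V(-4), -15) = 469/233 + 268/72 = 469*(1/233) + 268*(1/72) = 469/233 + 67/18 = 24053/4194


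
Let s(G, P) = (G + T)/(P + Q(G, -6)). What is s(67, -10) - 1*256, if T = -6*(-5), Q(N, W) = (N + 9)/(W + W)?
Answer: -12835/49 ≈ -261.94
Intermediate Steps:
Q(N, W) = (9 + N)/(2*W) (Q(N, W) = (9 + N)/((2*W)) = (9 + N)*(1/(2*W)) = (9 + N)/(2*W))
T = 30
s(G, P) = (30 + G)/(-¾ + P - G/12) (s(G, P) = (G + 30)/(P + (½)*(9 + G)/(-6)) = (30 + G)/(P + (½)*(-⅙)*(9 + G)) = (30 + G)/(P + (-¾ - G/12)) = (30 + G)/(-¾ + P - G/12))
s(67, -10) - 1*256 = 12*(30 + 67)/(-9 - 1*67 + 12*(-10)) - 1*256 = 12*97/(-9 - 67 - 120) - 256 = 12*97/(-196) - 256 = 12*(-1/196)*97 - 256 = -291/49 - 256 = -12835/49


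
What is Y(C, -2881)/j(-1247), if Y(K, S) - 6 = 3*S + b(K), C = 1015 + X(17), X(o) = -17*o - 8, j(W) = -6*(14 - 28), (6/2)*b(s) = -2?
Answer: -25913/252 ≈ -102.83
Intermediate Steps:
b(s) = -⅔ (b(s) = (⅓)*(-2) = -⅔)
j(W) = 84 (j(W) = -6*(-14) = 84)
X(o) = -8 - 17*o
C = 718 (C = 1015 + (-8 - 17*17) = 1015 + (-8 - 289) = 1015 - 297 = 718)
Y(K, S) = 16/3 + 3*S (Y(K, S) = 6 + (3*S - ⅔) = 6 + (-⅔ + 3*S) = 16/3 + 3*S)
Y(C, -2881)/j(-1247) = (16/3 + 3*(-2881))/84 = (16/3 - 8643)*(1/84) = -25913/3*1/84 = -25913/252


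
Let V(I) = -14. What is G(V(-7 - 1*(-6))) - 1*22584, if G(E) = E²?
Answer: -22388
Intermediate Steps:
G(V(-7 - 1*(-6))) - 1*22584 = (-14)² - 1*22584 = 196 - 22584 = -22388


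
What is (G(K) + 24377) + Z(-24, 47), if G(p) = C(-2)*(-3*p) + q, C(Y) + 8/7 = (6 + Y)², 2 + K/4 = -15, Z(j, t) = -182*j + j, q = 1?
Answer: 222270/7 ≈ 31753.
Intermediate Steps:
Z(j, t) = -181*j
K = -68 (K = -8 + 4*(-15) = -8 - 60 = -68)
C(Y) = -8/7 + (6 + Y)²
G(p) = 1 - 312*p/7 (G(p) = (-8/7 + (6 - 2)²)*(-3*p) + 1 = (-8/7 + 4²)*(-3*p) + 1 = (-8/7 + 16)*(-3*p) + 1 = 104*(-3*p)/7 + 1 = -312*p/7 + 1 = 1 - 312*p/7)
(G(K) + 24377) + Z(-24, 47) = ((1 - 312/7*(-68)) + 24377) - 181*(-24) = ((1 + 21216/7) + 24377) + 4344 = (21223/7 + 24377) + 4344 = 191862/7 + 4344 = 222270/7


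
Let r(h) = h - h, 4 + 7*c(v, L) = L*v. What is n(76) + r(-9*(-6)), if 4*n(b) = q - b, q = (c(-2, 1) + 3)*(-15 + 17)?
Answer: -251/14 ≈ -17.929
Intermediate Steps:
c(v, L) = -4/7 + L*v/7 (c(v, L) = -4/7 + (L*v)/7 = -4/7 + L*v/7)
q = 30/7 (q = ((-4/7 + (1/7)*1*(-2)) + 3)*(-15 + 17) = ((-4/7 - 2/7) + 3)*2 = (-6/7 + 3)*2 = (15/7)*2 = 30/7 ≈ 4.2857)
r(h) = 0
n(b) = 15/14 - b/4 (n(b) = (30/7 - b)/4 = 15/14 - b/4)
n(76) + r(-9*(-6)) = (15/14 - 1/4*76) + 0 = (15/14 - 19) + 0 = -251/14 + 0 = -251/14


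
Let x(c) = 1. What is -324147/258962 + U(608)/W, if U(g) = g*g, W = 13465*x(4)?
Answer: 91364289413/3486923330 ≈ 26.202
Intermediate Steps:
W = 13465 (W = 13465*1 = 13465)
U(g) = g²
-324147/258962 + U(608)/W = -324147/258962 + 608²/13465 = -324147*1/258962 + 369664*(1/13465) = -324147/258962 + 369664/13465 = 91364289413/3486923330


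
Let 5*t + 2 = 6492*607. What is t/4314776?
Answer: 1970321/10786940 ≈ 0.18266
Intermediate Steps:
t = 3940642/5 (t = -2/5 + (6492*607)/5 = -2/5 + (1/5)*3940644 = -2/5 + 3940644/5 = 3940642/5 ≈ 7.8813e+5)
t/4314776 = (3940642/5)/4314776 = (3940642/5)*(1/4314776) = 1970321/10786940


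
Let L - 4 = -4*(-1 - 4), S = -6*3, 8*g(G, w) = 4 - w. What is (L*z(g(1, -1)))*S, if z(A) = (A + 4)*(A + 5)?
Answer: -44955/4 ≈ -11239.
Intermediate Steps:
g(G, w) = ½ - w/8 (g(G, w) = (4 - w)/8 = ½ - w/8)
S = -18
z(A) = (4 + A)*(5 + A)
L = 24 (L = 4 - 4*(-1 - 4) = 4 - 4*(-5) = 4 + 20 = 24)
(L*z(g(1, -1)))*S = (24*(20 + (½ - ⅛*(-1))² + 9*(½ - ⅛*(-1))))*(-18) = (24*(20 + (½ + ⅛)² + 9*(½ + ⅛)))*(-18) = (24*(20 + (5/8)² + 9*(5/8)))*(-18) = (24*(20 + 25/64 + 45/8))*(-18) = (24*(1665/64))*(-18) = (4995/8)*(-18) = -44955/4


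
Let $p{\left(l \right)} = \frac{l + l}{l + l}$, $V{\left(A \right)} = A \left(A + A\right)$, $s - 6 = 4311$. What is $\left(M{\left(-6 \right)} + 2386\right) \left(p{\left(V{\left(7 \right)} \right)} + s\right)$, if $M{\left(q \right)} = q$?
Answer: $10276840$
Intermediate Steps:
$s = 4317$ ($s = 6 + 4311 = 4317$)
$V{\left(A \right)} = 2 A^{2}$ ($V{\left(A \right)} = A 2 A = 2 A^{2}$)
$p{\left(l \right)} = 1$ ($p{\left(l \right)} = \frac{2 l}{2 l} = 2 l \frac{1}{2 l} = 1$)
$\left(M{\left(-6 \right)} + 2386\right) \left(p{\left(V{\left(7 \right)} \right)} + s\right) = \left(-6 + 2386\right) \left(1 + 4317\right) = 2380 \cdot 4318 = 10276840$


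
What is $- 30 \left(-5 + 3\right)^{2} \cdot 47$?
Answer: $-5640$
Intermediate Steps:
$- 30 \left(-5 + 3\right)^{2} \cdot 47 = - 30 \left(-2\right)^{2} \cdot 47 = \left(-30\right) 4 \cdot 47 = \left(-120\right) 47 = -5640$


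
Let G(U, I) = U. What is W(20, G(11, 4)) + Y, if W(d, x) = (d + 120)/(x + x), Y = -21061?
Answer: -231601/11 ≈ -21055.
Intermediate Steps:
W(d, x) = (120 + d)/(2*x) (W(d, x) = (120 + d)/((2*x)) = (120 + d)*(1/(2*x)) = (120 + d)/(2*x))
W(20, G(11, 4)) + Y = (½)*(120 + 20)/11 - 21061 = (½)*(1/11)*140 - 21061 = 70/11 - 21061 = -231601/11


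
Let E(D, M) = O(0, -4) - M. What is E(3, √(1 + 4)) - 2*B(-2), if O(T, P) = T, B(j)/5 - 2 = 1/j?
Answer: -15 - √5 ≈ -17.236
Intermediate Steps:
B(j) = 10 + 5/j
E(D, M) = -M (E(D, M) = 0 - M = -M)
E(3, √(1 + 4)) - 2*B(-2) = -√(1 + 4) - 2*(10 + 5/(-2)) = -√5 - 2*(10 + 5*(-½)) = -√5 - 2*(10 - 5/2) = -√5 - 2*15/2 = -√5 - 15 = -15 - √5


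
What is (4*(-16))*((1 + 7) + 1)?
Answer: -576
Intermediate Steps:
(4*(-16))*((1 + 7) + 1) = -64*(8 + 1) = -64*9 = -576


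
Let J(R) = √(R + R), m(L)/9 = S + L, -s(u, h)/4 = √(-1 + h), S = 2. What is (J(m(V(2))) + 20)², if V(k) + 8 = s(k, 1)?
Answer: 292 + 240*I*√3 ≈ 292.0 + 415.69*I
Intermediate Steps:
s(u, h) = -4*√(-1 + h)
V(k) = -8 (V(k) = -8 - 4*√(-1 + 1) = -8 - 4*√0 = -8 - 4*0 = -8 + 0 = -8)
m(L) = 18 + 9*L (m(L) = 9*(2 + L) = 18 + 9*L)
J(R) = √2*√R (J(R) = √(2*R) = √2*√R)
(J(m(V(2))) + 20)² = (√2*√(18 + 9*(-8)) + 20)² = (√2*√(18 - 72) + 20)² = (√2*√(-54) + 20)² = (√2*(3*I*√6) + 20)² = (6*I*√3 + 20)² = (20 + 6*I*√3)²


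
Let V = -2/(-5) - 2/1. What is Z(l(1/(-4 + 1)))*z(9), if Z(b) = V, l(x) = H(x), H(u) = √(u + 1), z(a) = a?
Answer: -72/5 ≈ -14.400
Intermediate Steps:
V = -8/5 (V = -2*(-⅕) - 2*1 = ⅖ - 2 = -8/5 ≈ -1.6000)
H(u) = √(1 + u)
l(x) = √(1 + x)
Z(b) = -8/5
Z(l(1/(-4 + 1)))*z(9) = -8/5*9 = -72/5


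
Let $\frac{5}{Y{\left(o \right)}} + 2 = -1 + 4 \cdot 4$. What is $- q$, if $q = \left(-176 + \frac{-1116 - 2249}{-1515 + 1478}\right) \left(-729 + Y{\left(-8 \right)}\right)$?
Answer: $- \frac{805632}{13} \approx -61972.0$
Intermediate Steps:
$Y{\left(o \right)} = \frac{5}{13}$ ($Y{\left(o \right)} = \frac{5}{-2 + \left(-1 + 4 \cdot 4\right)} = \frac{5}{-2 + \left(-1 + 16\right)} = \frac{5}{-2 + 15} = \frac{5}{13}$)
$q = \frac{805632}{13}$ ($q = \left(-176 + \frac{-1116 - 2249}{-1515 + 1478}\right) \left(-729 + \frac{5}{13}\right) = \left(-176 - \frac{3365}{-37}\right) \left(- \frac{9472}{13}\right) = \left(-176 - - \frac{3365}{37}\right) \left(- \frac{9472}{13}\right) = \left(-176 + \frac{3365}{37}\right) \left(- \frac{9472}{13}\right) = \left(- \frac{3147}{37}\right) \left(- \frac{9472}{13}\right) = \frac{805632}{13} \approx 61972.0$)
$- q = \left(-1\right) \frac{805632}{13} = - \frac{805632}{13}$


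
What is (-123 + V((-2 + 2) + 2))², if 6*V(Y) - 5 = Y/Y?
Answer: 14884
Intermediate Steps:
V(Y) = 1 (V(Y) = ⅚ + (Y/Y)/6 = ⅚ + (⅙)*1 = ⅚ + ⅙ = 1)
(-123 + V((-2 + 2) + 2))² = (-123 + 1)² = (-122)² = 14884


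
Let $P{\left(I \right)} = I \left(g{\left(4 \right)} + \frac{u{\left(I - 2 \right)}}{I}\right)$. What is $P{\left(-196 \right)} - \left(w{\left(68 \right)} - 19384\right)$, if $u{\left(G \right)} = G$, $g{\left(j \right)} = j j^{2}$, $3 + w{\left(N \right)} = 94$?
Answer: $6551$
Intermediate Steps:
$w{\left(N \right)} = 91$ ($w{\left(N \right)} = -3 + 94 = 91$)
$g{\left(j \right)} = j^{3}$
$P{\left(I \right)} = I \left(64 + \frac{-2 + I}{I}\right)$ ($P{\left(I \right)} = I \left(4^{3} + \frac{I - 2}{I}\right) = I \left(64 + \frac{I - 2}{I}\right) = I \left(64 + \frac{-2 + I}{I}\right)$)
$P{\left(-196 \right)} - \left(w{\left(68 \right)} - 19384\right) = \left(-2 + 65 \left(-196\right)\right) - \left(91 - 19384\right) = \left(-2 - 12740\right) - -19293 = -12742 + 19293 = 6551$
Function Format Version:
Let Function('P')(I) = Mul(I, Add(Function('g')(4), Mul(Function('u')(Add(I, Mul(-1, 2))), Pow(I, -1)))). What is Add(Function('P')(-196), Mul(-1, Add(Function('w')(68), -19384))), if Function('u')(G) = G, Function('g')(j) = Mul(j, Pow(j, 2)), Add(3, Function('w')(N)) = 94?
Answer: 6551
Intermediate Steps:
Function('w')(N) = 91 (Function('w')(N) = Add(-3, 94) = 91)
Function('g')(j) = Pow(j, 3)
Function('P')(I) = Mul(I, Add(64, Mul(Pow(I, -1), Add(-2, I)))) (Function('P')(I) = Mul(I, Add(Pow(4, 3), Mul(Add(I, Mul(-1, 2)), Pow(I, -1)))) = Mul(I, Add(64, Mul(Add(I, -2), Pow(I, -1)))) = Mul(I, Add(64, Mul(Add(-2, I), Pow(I, -1)))) = Mul(I, Add(64, Mul(Pow(I, -1), Add(-2, I)))))
Add(Function('P')(-196), Mul(-1, Add(Function('w')(68), -19384))) = Add(Add(-2, Mul(65, -196)), Mul(-1, Add(91, -19384))) = Add(Add(-2, -12740), Mul(-1, -19293)) = Add(-12742, 19293) = 6551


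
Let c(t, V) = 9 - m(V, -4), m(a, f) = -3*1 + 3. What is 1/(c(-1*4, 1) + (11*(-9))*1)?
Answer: -1/90 ≈ -0.011111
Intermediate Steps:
m(a, f) = 0 (m(a, f) = -3 + 3 = 0)
c(t, V) = 9 (c(t, V) = 9 - 1*0 = 9 + 0 = 9)
1/(c(-1*4, 1) + (11*(-9))*1) = 1/(9 + (11*(-9))*1) = 1/(9 - 99*1) = 1/(9 - 99) = 1/(-90) = -1/90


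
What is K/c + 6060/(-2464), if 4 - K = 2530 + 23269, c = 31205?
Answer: -12633059/3844456 ≈ -3.2860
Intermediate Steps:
K = -25795 (K = 4 - (2530 + 23269) = 4 - 1*25799 = 4 - 25799 = -25795)
K/c + 6060/(-2464) = -25795/31205 + 6060/(-2464) = -25795*1/31205 + 6060*(-1/2464) = -5159/6241 - 1515/616 = -12633059/3844456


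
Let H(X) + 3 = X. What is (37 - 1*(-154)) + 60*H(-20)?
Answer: -1189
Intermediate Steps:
H(X) = -3 + X
(37 - 1*(-154)) + 60*H(-20) = (37 - 1*(-154)) + 60*(-3 - 20) = (37 + 154) + 60*(-23) = 191 - 1380 = -1189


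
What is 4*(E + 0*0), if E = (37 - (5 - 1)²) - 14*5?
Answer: -196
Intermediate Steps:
E = -49 (E = (37 - 1*4²) - 1*70 = (37 - 1*16) - 70 = (37 - 16) - 70 = 21 - 70 = -49)
4*(E + 0*0) = 4*(-49 + 0*0) = 4*(-49 + 0) = 4*(-49) = -196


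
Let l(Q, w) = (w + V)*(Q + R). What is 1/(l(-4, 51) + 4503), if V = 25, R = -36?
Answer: 1/1463 ≈ 0.00068353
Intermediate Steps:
l(Q, w) = (-36 + Q)*(25 + w) (l(Q, w) = (w + 25)*(Q - 36) = (25 + w)*(-36 + Q) = (-36 + Q)*(25 + w))
1/(l(-4, 51) + 4503) = 1/((-900 - 36*51 + 25*(-4) - 4*51) + 4503) = 1/((-900 - 1836 - 100 - 204) + 4503) = 1/(-3040 + 4503) = 1/1463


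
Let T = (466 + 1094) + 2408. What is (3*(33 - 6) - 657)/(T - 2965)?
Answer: -576/1003 ≈ -0.57428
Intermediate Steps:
T = 3968 (T = 1560 + 2408 = 3968)
(3*(33 - 6) - 657)/(T - 2965) = (3*(33 - 6) - 657)/(3968 - 2965) = (3*27 - 657)/1003 = (81 - 657)*(1/1003) = -576*1/1003 = -576/1003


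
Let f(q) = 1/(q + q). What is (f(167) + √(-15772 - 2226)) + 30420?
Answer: 10160281/334 + I*√17998 ≈ 30420.0 + 134.16*I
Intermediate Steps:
f(q) = 1/(2*q)
(f(167) + √(-15772 - 2226)) + 30420 = ((½)/167 + √(-15772 - 2226)) + 30420 = ((½)*(1/167) + √(-17998)) + 30420 = (1/334 + I*√17998) + 30420 = 10160281/334 + I*√17998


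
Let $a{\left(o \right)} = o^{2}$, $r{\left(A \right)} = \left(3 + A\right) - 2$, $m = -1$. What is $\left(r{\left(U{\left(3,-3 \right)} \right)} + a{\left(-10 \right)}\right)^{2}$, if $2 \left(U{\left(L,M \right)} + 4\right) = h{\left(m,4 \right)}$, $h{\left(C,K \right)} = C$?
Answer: $\frac{37249}{4} \approx 9312.3$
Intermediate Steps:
$U{\left(L,M \right)} = - \frac{9}{2}$ ($U{\left(L,M \right)} = -4 + \frac{1}{2} \left(-1\right) = -4 - \frac{1}{2} = - \frac{9}{2}$)
$r{\left(A \right)} = 1 + A$ ($r{\left(A \right)} = \left(3 + A\right) - 2 = 1 + A$)
$\left(r{\left(U{\left(3,-3 \right)} \right)} + a{\left(-10 \right)}\right)^{2} = \left(\left(1 - \frac{9}{2}\right) + \left(-10\right)^{2}\right)^{2} = \left(- \frac{7}{2} + 100\right)^{2} = \left(\frac{193}{2}\right)^{2} = \frac{37249}{4}$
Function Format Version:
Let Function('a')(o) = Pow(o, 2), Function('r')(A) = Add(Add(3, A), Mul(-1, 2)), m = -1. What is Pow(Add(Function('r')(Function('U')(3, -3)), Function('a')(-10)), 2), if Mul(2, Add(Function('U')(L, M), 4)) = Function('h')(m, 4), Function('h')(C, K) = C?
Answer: Rational(37249, 4) ≈ 9312.3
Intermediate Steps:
Function('U')(L, M) = Rational(-9, 2) (Function('U')(L, M) = Add(-4, Mul(Rational(1, 2), -1)) = Add(-4, Rational(-1, 2)) = Rational(-9, 2))
Function('r')(A) = Add(1, A) (Function('r')(A) = Add(Add(3, A), -2) = Add(1, A))
Pow(Add(Function('r')(Function('U')(3, -3)), Function('a')(-10)), 2) = Pow(Add(Add(1, Rational(-9, 2)), Pow(-10, 2)), 2) = Pow(Add(Rational(-7, 2), 100), 2) = Pow(Rational(193, 2), 2) = Rational(37249, 4)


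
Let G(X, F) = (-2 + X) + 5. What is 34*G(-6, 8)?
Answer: -102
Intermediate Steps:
G(X, F) = 3 + X
34*G(-6, 8) = 34*(3 - 6) = 34*(-3) = -102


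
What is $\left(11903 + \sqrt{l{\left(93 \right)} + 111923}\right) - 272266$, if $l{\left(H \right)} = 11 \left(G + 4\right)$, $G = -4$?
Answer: $-260363 + \sqrt{111923} \approx -2.6003 \cdot 10^{5}$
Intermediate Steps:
$l{\left(H \right)} = 0$ ($l{\left(H \right)} = 11 \left(-4 + 4\right) = 11 \cdot 0 = 0$)
$\left(11903 + \sqrt{l{\left(93 \right)} + 111923}\right) - 272266 = \left(11903 + \sqrt{0 + 111923}\right) - 272266 = \left(11903 + \sqrt{111923}\right) - 272266 = -260363 + \sqrt{111923}$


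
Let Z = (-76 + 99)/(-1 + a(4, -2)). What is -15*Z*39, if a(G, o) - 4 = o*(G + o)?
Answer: 13455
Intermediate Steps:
a(G, o) = 4 + o*(G + o)
Z = -23 (Z = (-76 + 99)/(-1 + (4 + (-2)² + 4*(-2))) = 23/(-1 + (4 + 4 - 8)) = 23/(-1 + 0) = 23/(-1) = 23*(-1) = -23)
-15*Z*39 = -15*(-23)*39 = -(-345)*39 = -1*(-13455) = 13455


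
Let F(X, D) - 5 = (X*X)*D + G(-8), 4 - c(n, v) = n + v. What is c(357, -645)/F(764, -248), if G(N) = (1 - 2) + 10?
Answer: -146/72378297 ≈ -2.0172e-6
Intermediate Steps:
G(N) = 9 (G(N) = -1 + 10 = 9)
c(n, v) = 4 - n - v (c(n, v) = 4 - (n + v) = 4 + (-n - v) = 4 - n - v)
F(X, D) = 14 + D*X² (F(X, D) = 5 + ((X*X)*D + 9) = 5 + (X²*D + 9) = 5 + (D*X² + 9) = 5 + (9 + D*X²) = 14 + D*X²)
c(357, -645)/F(764, -248) = (4 - 1*357 - 1*(-645))/(14 - 248*764²) = (4 - 357 + 645)/(14 - 248*583696) = 292/(14 - 144756608) = 292/(-144756594) = 292*(-1/144756594) = -146/72378297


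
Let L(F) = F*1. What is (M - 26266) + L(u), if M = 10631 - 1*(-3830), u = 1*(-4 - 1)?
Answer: -11810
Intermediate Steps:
u = -5 (u = 1*(-5) = -5)
M = 14461 (M = 10631 + 3830 = 14461)
L(F) = F
(M - 26266) + L(u) = (14461 - 26266) - 5 = -11805 - 5 = -11810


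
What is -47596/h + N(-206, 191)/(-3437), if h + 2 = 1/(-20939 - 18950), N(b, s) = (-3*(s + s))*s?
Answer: 934686054146/39171489 ≈ 23861.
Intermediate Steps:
N(b, s) = -6*s**2 (N(b, s) = (-6*s)*s = -6*s**2)
h = -79779/39889 (h = -2 + 1/(-20939 - 18950) = -2 + 1/(-39889) = -2 - 1/39889 = -79779/39889 ≈ -2.0000)
-47596/h + N(-206, 191)/(-3437) = -47596/(-79779/39889) - 6*191**2/(-3437) = -47596*(-39889/79779) - 6*36481*(-1/3437) = 1898556844/79779 - 218886*(-1/3437) = 1898556844/79779 + 218886/3437 = 934686054146/39171489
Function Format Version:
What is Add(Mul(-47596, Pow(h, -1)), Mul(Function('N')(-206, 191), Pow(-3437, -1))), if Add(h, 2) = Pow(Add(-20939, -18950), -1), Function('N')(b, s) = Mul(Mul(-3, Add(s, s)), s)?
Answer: Rational(934686054146, 39171489) ≈ 23861.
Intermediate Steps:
Function('N')(b, s) = Mul(-6, Pow(s, 2)) (Function('N')(b, s) = Mul(Mul(-3, Mul(2, s)), s) = Mul(Mul(-6, s), s) = Mul(-6, Pow(s, 2)))
h = Rational(-79779, 39889) (h = Add(-2, Pow(Add(-20939, -18950), -1)) = Add(-2, Pow(-39889, -1)) = Add(-2, Rational(-1, 39889)) = Rational(-79779, 39889) ≈ -2.0000)
Add(Mul(-47596, Pow(h, -1)), Mul(Function('N')(-206, 191), Pow(-3437, -1))) = Add(Mul(-47596, Pow(Rational(-79779, 39889), -1)), Mul(Mul(-6, Pow(191, 2)), Pow(-3437, -1))) = Add(Mul(-47596, Rational(-39889, 79779)), Mul(Mul(-6, 36481), Rational(-1, 3437))) = Add(Rational(1898556844, 79779), Mul(-218886, Rational(-1, 3437))) = Add(Rational(1898556844, 79779), Rational(218886, 3437)) = Rational(934686054146, 39171489)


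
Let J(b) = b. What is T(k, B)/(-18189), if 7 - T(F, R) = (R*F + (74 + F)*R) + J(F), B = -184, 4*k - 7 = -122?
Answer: -12287/72756 ≈ -0.16888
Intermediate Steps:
k = -115/4 (k = 7/4 + (¼)*(-122) = 7/4 - 61/2 = -115/4 ≈ -28.750)
T(F, R) = 7 - F - F*R - R*(74 + F) (T(F, R) = 7 - ((R*F + (74 + F)*R) + F) = 7 - ((F*R + R*(74 + F)) + F) = 7 - (F + F*R + R*(74 + F)) = 7 + (-F - F*R - R*(74 + F)) = 7 - F - F*R - R*(74 + F))
T(k, B)/(-18189) = (7 - 1*(-115/4) - 74*(-184) - 2*(-115/4)*(-184))/(-18189) = (7 + 115/4 + 13616 - 10580)*(-1/18189) = (12287/4)*(-1/18189) = -12287/72756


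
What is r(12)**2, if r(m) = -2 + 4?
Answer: 4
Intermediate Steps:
r(m) = 2
r(12)**2 = 2**2 = 4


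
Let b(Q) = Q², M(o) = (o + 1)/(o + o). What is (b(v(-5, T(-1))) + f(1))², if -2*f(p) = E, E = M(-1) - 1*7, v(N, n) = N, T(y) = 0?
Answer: 3249/4 ≈ 812.25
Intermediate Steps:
M(o) = (1 + o)/(2*o) (M(o) = (1 + o)/((2*o)) = (1 + o)*(1/(2*o)) = (1 + o)/(2*o))
E = -7 (E = (½)*(1 - 1)/(-1) - 1*7 = (½)*(-1)*0 - 7 = 0 - 7 = -7)
f(p) = 7/2 (f(p) = -½*(-7) = 7/2)
(b(v(-5, T(-1))) + f(1))² = ((-5)² + 7/2)² = (25 + 7/2)² = (57/2)² = 3249/4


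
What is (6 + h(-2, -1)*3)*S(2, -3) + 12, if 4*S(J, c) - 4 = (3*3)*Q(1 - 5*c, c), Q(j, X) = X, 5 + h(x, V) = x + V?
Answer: 231/2 ≈ 115.50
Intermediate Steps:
h(x, V) = -5 + V + x (h(x, V) = -5 + (x + V) = -5 + (V + x) = -5 + V + x)
S(J, c) = 1 + 9*c/4 (S(J, c) = 1 + ((3*3)*c)/4 = 1 + (9*c)/4 = 1 + 9*c/4)
(6 + h(-2, -1)*3)*S(2, -3) + 12 = (6 + (-5 - 1 - 2)*3)*(1 + (9/4)*(-3)) + 12 = (6 - 8*3)*(1 - 27/4) + 12 = (6 - 24)*(-23/4) + 12 = -18*(-23/4) + 12 = 207/2 + 12 = 231/2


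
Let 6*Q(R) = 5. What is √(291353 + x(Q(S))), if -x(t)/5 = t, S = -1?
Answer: √10488558/6 ≈ 539.77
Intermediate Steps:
Q(R) = ⅚ (Q(R) = (⅙)*5 = ⅚)
x(t) = -5*t
√(291353 + x(Q(S))) = √(291353 - 5*⅚) = √(291353 - 25/6) = √(1748093/6) = √10488558/6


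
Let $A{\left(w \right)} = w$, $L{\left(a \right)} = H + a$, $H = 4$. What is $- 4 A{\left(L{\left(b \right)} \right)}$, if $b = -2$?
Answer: $-8$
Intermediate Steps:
$L{\left(a \right)} = 4 + a$
$- 4 A{\left(L{\left(b \right)} \right)} = - 4 \left(4 - 2\right) = \left(-4\right) 2 = -8$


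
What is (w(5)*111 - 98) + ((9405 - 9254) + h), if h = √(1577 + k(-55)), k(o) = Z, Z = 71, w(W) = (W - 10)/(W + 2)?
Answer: -184/7 + 4*√103 ≈ 14.310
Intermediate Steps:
w(W) = (-10 + W)/(2 + W)
k(o) = 71
h = 4*√103 (h = √(1577 + 71) = √1648 = 4*√103 ≈ 40.596)
(w(5)*111 - 98) + ((9405 - 9254) + h) = (((-10 + 5)/(2 + 5))*111 - 98) + ((9405 - 9254) + 4*√103) = ((-5/7)*111 - 98) + (151 + 4*√103) = (((⅐)*(-5))*111 - 98) + (151 + 4*√103) = (-5/7*111 - 98) + (151 + 4*√103) = (-555/7 - 98) + (151 + 4*√103) = -1241/7 + (151 + 4*√103) = -184/7 + 4*√103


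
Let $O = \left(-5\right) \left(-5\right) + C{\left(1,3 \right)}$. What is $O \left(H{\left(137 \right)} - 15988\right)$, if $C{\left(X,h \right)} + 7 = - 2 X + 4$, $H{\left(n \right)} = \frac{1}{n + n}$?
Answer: $- \frac{43807110}{137} \approx -3.1976 \cdot 10^{5}$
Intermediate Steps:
$H{\left(n \right)} = \frac{1}{2 n}$
$C{\left(X,h \right)} = -3 - 2 X$ ($C{\left(X,h \right)} = -7 - \left(-4 + 2 X\right) = -3 - 2 X$)
$O = 20$ ($O = \left(-5\right) \left(-5\right) - 5 = 25 - 5 = 20$)
$O \left(H{\left(137 \right)} - 15988\right) = 20 \left(\frac{1}{2 \cdot 137} - 15988\right) = 20 \left(\frac{1}{2} \cdot \frac{1}{137} - 15988\right) = 20 \left(\frac{1}{274} - 15988\right) = 20 \left(- \frac{4380711}{274}\right) = - \frac{43807110}{137}$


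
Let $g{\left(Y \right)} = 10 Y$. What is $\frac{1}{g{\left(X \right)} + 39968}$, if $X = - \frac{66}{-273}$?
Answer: $\frac{91}{3637308} \approx 2.5018 \cdot 10^{-5}$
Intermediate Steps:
$X = \frac{22}{91}$ ($X = \left(-66\right) \left(- \frac{1}{273}\right) = \frac{22}{91} \approx 0.24176$)
$\frac{1}{g{\left(X \right)} + 39968} = \frac{1}{10 \cdot \frac{22}{91} + 39968} = \frac{1}{\frac{220}{91} + 39968} = \frac{1}{\frac{3637308}{91}} = \frac{91}{3637308}$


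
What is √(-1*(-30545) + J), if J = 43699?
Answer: 2*√18561 ≈ 272.48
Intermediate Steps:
√(-1*(-30545) + J) = √(-1*(-30545) + 43699) = √(30545 + 43699) = √74244 = 2*√18561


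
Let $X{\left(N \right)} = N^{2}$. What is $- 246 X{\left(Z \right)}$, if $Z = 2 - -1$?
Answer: $-2214$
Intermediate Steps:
$Z = 3$ ($Z = 2 + 1 = 3$)
$- 246 X{\left(Z \right)} = - 246 \cdot 3^{2} = \left(-246\right) 9 = -2214$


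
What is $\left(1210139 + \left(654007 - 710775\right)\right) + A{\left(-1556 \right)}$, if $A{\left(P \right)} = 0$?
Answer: $1153371$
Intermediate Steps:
$\left(1210139 + \left(654007 - 710775\right)\right) + A{\left(-1556 \right)} = \left(1210139 + \left(654007 - 710775\right)\right) + 0 = \left(1210139 - 56768\right) + 0 = 1153371 + 0 = 1153371$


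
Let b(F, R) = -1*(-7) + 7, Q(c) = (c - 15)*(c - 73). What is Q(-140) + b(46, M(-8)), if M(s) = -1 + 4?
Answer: 33029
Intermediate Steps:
Q(c) = (-73 + c)*(-15 + c) (Q(c) = (-15 + c)*(-73 + c) = (-73 + c)*(-15 + c))
M(s) = 3
b(F, R) = 14 (b(F, R) = 7 + 7 = 14)
Q(-140) + b(46, M(-8)) = (1095 + (-140)**2 - 88*(-140)) + 14 = (1095 + 19600 + 12320) + 14 = 33015 + 14 = 33029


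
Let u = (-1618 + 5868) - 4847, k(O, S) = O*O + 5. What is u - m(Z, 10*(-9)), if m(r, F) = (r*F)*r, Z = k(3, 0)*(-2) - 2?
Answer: 80403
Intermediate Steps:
k(O, S) = 5 + O² (k(O, S) = O² + 5 = 5 + O²)
Z = -30 (Z = (5 + 3²)*(-2) - 2 = (5 + 9)*(-2) - 2 = 14*(-2) - 2 = -28 - 2 = -30)
m(r, F) = F*r² (m(r, F) = (F*r)*r = F*r²)
u = -597 (u = 4250 - 4847 = -597)
u - m(Z, 10*(-9)) = -597 - 10*(-9)*(-30)² = -597 - (-90)*900 = -597 - 1*(-81000) = -597 + 81000 = 80403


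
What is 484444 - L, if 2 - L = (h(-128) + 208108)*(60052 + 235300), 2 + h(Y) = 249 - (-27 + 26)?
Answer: 61538845754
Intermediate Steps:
h(Y) = 248 (h(Y) = -2 + (249 - (-27 + 26)) = -2 + (249 - 1*(-1)) = -2 + (249 + 1) = -2 + 250 = 248)
L = -61538361310 (L = 2 - (248 + 208108)*(60052 + 235300) = 2 - 208356*295352 = 2 - 1*61538361312 = 2 - 61538361312 = -61538361310)
484444 - L = 484444 - 1*(-61538361310) = 484444 + 61538361310 = 61538845754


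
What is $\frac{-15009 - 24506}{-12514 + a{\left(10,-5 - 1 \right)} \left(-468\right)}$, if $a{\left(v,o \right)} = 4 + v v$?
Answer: $\frac{39515}{61186} \approx 0.64582$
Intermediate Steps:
$a{\left(v,o \right)} = 4 + v^{2}$
$\frac{-15009 - 24506}{-12514 + a{\left(10,-5 - 1 \right)} \left(-468\right)} = \frac{-15009 - 24506}{-12514 + \left(4 + 10^{2}\right) \left(-468\right)} = - \frac{39515}{-12514 + \left(4 + 100\right) \left(-468\right)} = - \frac{39515}{-12514 + 104 \left(-468\right)} = - \frac{39515}{-12514 - 48672} = - \frac{39515}{-61186} = \left(-39515\right) \left(- \frac{1}{61186}\right) = \frac{39515}{61186}$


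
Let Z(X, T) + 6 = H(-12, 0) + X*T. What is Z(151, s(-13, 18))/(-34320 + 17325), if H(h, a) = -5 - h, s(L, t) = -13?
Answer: 654/5665 ≈ 0.11545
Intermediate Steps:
Z(X, T) = 1 + T*X (Z(X, T) = -6 + ((-5 - 1*(-12)) + X*T) = -6 + ((-5 + 12) + T*X) = -6 + (7 + T*X) = 1 + T*X)
Z(151, s(-13, 18))/(-34320 + 17325) = (1 - 13*151)/(-34320 + 17325) = (1 - 1963)/(-16995) = -1962*(-1/16995) = 654/5665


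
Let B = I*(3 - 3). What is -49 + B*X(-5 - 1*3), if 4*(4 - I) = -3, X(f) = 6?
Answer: -49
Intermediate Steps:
I = 19/4 (I = 4 - 1/4*(-3) = 4 + 3/4 = 19/4 ≈ 4.7500)
B = 0 (B = 19*(3 - 3)/4 = (19/4)*0 = 0)
-49 + B*X(-5 - 1*3) = -49 + 0*6 = -49 + 0 = -49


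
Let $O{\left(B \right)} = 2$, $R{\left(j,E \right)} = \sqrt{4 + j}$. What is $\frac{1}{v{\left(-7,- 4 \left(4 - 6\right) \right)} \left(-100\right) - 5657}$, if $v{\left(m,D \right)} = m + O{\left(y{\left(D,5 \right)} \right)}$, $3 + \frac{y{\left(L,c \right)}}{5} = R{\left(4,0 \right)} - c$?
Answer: $- \frac{1}{5157} \approx -0.00019391$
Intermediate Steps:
$y{\left(L,c \right)} = -15 - 5 c + 10 \sqrt{2}$ ($y{\left(L,c \right)} = -15 + 5 \left(\sqrt{4 + 4} - c\right) = -15 + 5 \left(\sqrt{8} - c\right) = -15 + 5 \left(2 \sqrt{2} - c\right) = -15 + 5 \left(- c + 2 \sqrt{2}\right) = -15 - \left(- 10 \sqrt{2} + 5 c\right) = -15 - 5 c + 10 \sqrt{2}$)
$v{\left(m,D \right)} = 2 + m$ ($v{\left(m,D \right)} = m + 2 = 2 + m$)
$\frac{1}{v{\left(-7,- 4 \left(4 - 6\right) \right)} \left(-100\right) - 5657} = \frac{1}{\left(2 - 7\right) \left(-100\right) - 5657} = \frac{1}{\left(-5\right) \left(-100\right) - 5657} = \frac{1}{500 - 5657} = \frac{1}{-5157} = - \frac{1}{5157}$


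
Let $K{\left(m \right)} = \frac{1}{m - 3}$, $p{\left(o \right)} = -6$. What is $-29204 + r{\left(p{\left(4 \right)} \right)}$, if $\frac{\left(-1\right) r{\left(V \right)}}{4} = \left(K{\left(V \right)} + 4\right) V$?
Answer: $- \frac{87332}{3} \approx -29111.0$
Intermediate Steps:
$K{\left(m \right)} = \frac{1}{-3 + m}$
$r{\left(V \right)} = - 4 V \left(4 + \frac{1}{-3 + V}\right)$ ($r{\left(V \right)} = - 4 \left(\frac{1}{-3 + V} + 4\right) V = - 4 \left(4 + \frac{1}{-3 + V}\right) V = - 4 V \left(4 + \frac{1}{-3 + V}\right)$)
$-29204 + r{\left(p{\left(4 \right)} \right)} = -29204 + 4 \left(-6\right) \frac{1}{-3 - 6} \left(11 - -24\right) = -29204 + 4 \left(-6\right) \frac{1}{-9} \left(11 + 24\right) = -29204 + 4 \left(-6\right) \left(- \frac{1}{9}\right) 35 = -29204 + \frac{280}{3} = - \frac{87332}{3}$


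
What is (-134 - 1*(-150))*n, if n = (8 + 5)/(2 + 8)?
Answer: 104/5 ≈ 20.800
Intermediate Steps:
n = 13/10 ≈ 1.3000
(-134 - 1*(-150))*n = (-134 - 1*(-150))*(13/10) = (-134 + 150)*(13/10) = 16*(13/10) = 104/5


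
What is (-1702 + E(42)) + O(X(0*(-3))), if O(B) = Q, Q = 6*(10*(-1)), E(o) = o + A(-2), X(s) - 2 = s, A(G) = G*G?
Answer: -1716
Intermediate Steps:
A(G) = G²
X(s) = 2 + s
E(o) = 4 + o (E(o) = o + (-2)² = o + 4 = 4 + o)
Q = -60 (Q = 6*(-10) = -60)
O(B) = -60
(-1702 + E(42)) + O(X(0*(-3))) = (-1702 + (4 + 42)) - 60 = (-1702 + 46) - 60 = -1656 - 60 = -1716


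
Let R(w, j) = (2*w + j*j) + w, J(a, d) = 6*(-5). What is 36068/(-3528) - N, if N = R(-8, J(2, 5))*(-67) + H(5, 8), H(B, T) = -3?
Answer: 51759973/882 ≈ 58685.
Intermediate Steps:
J(a, d) = -30
R(w, j) = j² + 3*w (R(w, j) = (2*w + j²) + w = (j² + 2*w) + w = j² + 3*w)
N = -58695 (N = ((-30)² + 3*(-8))*(-67) - 3 = (900 - 24)*(-67) - 3 = 876*(-67) - 3 = -58692 - 3 = -58695)
36068/(-3528) - N = 36068/(-3528) - 1*(-58695) = 36068*(-1/3528) + 58695 = -9017/882 + 58695 = 51759973/882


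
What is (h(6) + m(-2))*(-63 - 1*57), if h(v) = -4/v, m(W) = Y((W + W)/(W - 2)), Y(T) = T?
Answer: -40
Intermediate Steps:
m(W) = 2*W/(-2 + W) (m(W) = (W + W)/(W - 2) = (2*W)/(-2 + W) = 2*W/(-2 + W))
(h(6) + m(-2))*(-63 - 1*57) = (-4/6 + 2*(-2)/(-2 - 2))*(-63 - 1*57) = (-4*1/6 + 2*(-2)/(-4))*(-63 - 57) = (-2/3 + 2*(-2)*(-1/4))*(-120) = (-2/3 + 1)*(-120) = (1/3)*(-120) = -40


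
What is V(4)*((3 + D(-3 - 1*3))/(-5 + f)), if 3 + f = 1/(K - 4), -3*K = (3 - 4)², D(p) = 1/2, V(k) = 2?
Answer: -91/107 ≈ -0.85047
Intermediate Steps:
D(p) = ½
K = -⅓ (K = -(3 - 4)²/3 = -⅓*(-1)² = -⅓*1 = -⅓ ≈ -0.33333)
f = -42/13 (f = -3 + 1/(-⅓ - 4) = -3 + 1/(-13/3) = -3 - 3/13 = -42/13 ≈ -3.2308)
V(4)*((3 + D(-3 - 1*3))/(-5 + f)) = 2*((3 + ½)/(-5 - 42/13)) = 2*(7/(2*(-107/13))) = 2*((7/2)*(-13/107)) = 2*(-91/214) = -91/107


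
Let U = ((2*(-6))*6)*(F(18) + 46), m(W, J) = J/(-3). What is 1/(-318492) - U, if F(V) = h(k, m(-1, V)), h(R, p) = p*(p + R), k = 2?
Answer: 1605199679/318492 ≈ 5040.0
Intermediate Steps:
m(W, J) = -J/3 (m(W, J) = J*(-1/3) = -J/3)
h(R, p) = p*(R + p)
F(V) = -V*(2 - V/3)/3 (F(V) = (-V/3)*(2 - V/3) = -V*(2 - V/3)/3)
U = -5040 (U = ((2*(-6))*6)*((1/9)*18*(-6 + 18) + 46) = (-12*6)*((1/9)*18*12 + 46) = -72*(24 + 46) = -72*70 = -5040)
1/(-318492) - U = 1/(-318492) - 1*(-5040) = -1/318492 + 5040 = 1605199679/318492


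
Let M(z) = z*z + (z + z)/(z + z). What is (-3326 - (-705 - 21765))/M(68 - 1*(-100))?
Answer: 19144/28225 ≈ 0.67826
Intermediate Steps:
M(z) = 1 + z² (M(z) = z² + (2*z)/((2*z)) = z² + (2*z)*(1/(2*z)) = z² + 1 = 1 + z²)
(-3326 - (-705 - 21765))/M(68 - 1*(-100)) = (-3326 - (-705 - 21765))/(1 + (68 - 1*(-100))²) = (-3326 - 1*(-22470))/(1 + (68 + 100)²) = (-3326 + 22470)/(1 + 168²) = 19144/(1 + 28224) = 19144/28225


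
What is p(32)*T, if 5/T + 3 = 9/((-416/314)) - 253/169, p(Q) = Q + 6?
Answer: -513760/30529 ≈ -16.829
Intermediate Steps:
p(Q) = 6 + Q
T = -13520/30529 (T = 5/(-3 + (9/((-416/314)) - 253/169)) = 5/(-3 + (9/((-416*1/314)) - 253*1/169)) = 5/(-3 + (9/(-208/157) - 253/169)) = 5/(-3 + (9*(-157/208) - 253/169)) = 5/(-3 + (-1413/208 - 253/169)) = 5/(-3 - 22417/2704) = 5/(-30529/2704) = 5*(-2704/30529) = -13520/30529 ≈ -0.44286)
p(32)*T = (6 + 32)*(-13520/30529) = 38*(-13520/30529) = -513760/30529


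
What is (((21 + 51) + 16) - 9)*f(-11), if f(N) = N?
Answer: -869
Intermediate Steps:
(((21 + 51) + 16) - 9)*f(-11) = (((21 + 51) + 16) - 9)*(-11) = ((72 + 16) - 9)*(-11) = (88 - 9)*(-11) = 79*(-11) = -869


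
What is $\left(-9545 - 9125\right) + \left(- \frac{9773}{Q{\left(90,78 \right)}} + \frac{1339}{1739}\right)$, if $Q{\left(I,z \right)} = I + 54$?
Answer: $- \frac{4692069151}{250416} \approx -18737.0$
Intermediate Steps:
$Q{\left(I,z \right)} = 54 + I$
$\left(-9545 - 9125\right) + \left(- \frac{9773}{Q{\left(90,78 \right)}} + \frac{1339}{1739}\right) = \left(-9545 - 9125\right) + \left(- \frac{9773}{54 + 90} + \frac{1339}{1739}\right) = -18670 + \left(- \frac{9773}{144} + 1339 \cdot \frac{1}{1739}\right) = -18670 + \left(\left(-9773\right) \frac{1}{144} + \frac{1339}{1739}\right) = -18670 + \left(- \frac{9773}{144} + \frac{1339}{1739}\right) = -18670 - \frac{16802431}{250416} = - \frac{4692069151}{250416}$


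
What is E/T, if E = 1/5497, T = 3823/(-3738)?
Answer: -3738/21015031 ≈ -0.00017787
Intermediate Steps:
T = -3823/3738 (T = 3823*(-1/3738) = -3823/3738 ≈ -1.0227)
E = 1/5497 ≈ 0.00018192
E/T = 1/(5497*(-3823/3738)) = (1/5497)*(-3738/3823) = -3738/21015031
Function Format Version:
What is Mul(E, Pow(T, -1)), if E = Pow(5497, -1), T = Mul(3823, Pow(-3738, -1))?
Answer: Rational(-3738, 21015031) ≈ -0.00017787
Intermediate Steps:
T = Rational(-3823, 3738) (T = Mul(3823, Rational(-1, 3738)) = Rational(-3823, 3738) ≈ -1.0227)
E = Rational(1, 5497) ≈ 0.00018192
Mul(E, Pow(T, -1)) = Mul(Rational(1, 5497), Pow(Rational(-3823, 3738), -1)) = Mul(Rational(1, 5497), Rational(-3738, 3823)) = Rational(-3738, 21015031)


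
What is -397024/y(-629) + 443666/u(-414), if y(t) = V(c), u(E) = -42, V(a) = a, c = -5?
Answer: 7228339/105 ≈ 68841.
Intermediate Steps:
y(t) = -5
-397024/y(-629) + 443666/u(-414) = -397024/(-5) + 443666/(-42) = -397024*(-⅕) + 443666*(-1/42) = 397024/5 - 221833/21 = 7228339/105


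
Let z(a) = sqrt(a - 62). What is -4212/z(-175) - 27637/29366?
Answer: -27637/29366 + 1404*I*sqrt(237)/79 ≈ -0.94112 + 273.6*I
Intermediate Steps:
z(a) = sqrt(-62 + a)
-4212/z(-175) - 27637/29366 = -4212/sqrt(-62 - 175) - 27637/29366 = -4212*(-I*sqrt(237)/237) - 27637*1/29366 = -4212*(-I*sqrt(237)/237) - 27637/29366 = -(-1404)*I*sqrt(237)/79 - 27637/29366 = 1404*I*sqrt(237)/79 - 27637/29366 = -27637/29366 + 1404*I*sqrt(237)/79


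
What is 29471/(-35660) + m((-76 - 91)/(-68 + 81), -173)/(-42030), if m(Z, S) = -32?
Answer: -123752501/149878980 ≈ -0.82568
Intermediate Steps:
29471/(-35660) + m((-76 - 91)/(-68 + 81), -173)/(-42030) = 29471/(-35660) - 32/(-42030) = 29471*(-1/35660) - 32*(-1/42030) = -29471/35660 + 16/21015 = -123752501/149878980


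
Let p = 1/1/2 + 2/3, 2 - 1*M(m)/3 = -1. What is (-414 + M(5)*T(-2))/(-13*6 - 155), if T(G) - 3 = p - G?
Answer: 345/233 ≈ 1.4807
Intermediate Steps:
M(m) = 9 (M(m) = 6 - 3*(-1) = 6 + 3 = 9)
p = 8/3 (p = 1/(1/2) + 2*(1/3) = 1*2 + 2/3 = 2 + 2/3 = 8/3 ≈ 2.6667)
T(G) = 17/3 - G (T(G) = 3 + (8/3 - G) = 17/3 - G)
(-414 + M(5)*T(-2))/(-13*6 - 155) = (-414 + 9*(17/3 - 1*(-2)))/(-13*6 - 155) = (-414 + 9*(17/3 + 2))/(-78 - 155) = (-414 + 9*(23/3))/(-233) = (-414 + 69)*(-1/233) = -345*(-1/233) = 345/233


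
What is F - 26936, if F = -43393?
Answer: -70329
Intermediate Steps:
F - 26936 = -43393 - 26936 = -70329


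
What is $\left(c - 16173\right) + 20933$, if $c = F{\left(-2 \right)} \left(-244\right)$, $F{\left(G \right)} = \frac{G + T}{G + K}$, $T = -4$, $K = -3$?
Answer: $\frac{22336}{5} \approx 4467.2$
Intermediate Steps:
$F{\left(G \right)} = \frac{-4 + G}{-3 + G}$ ($F{\left(G \right)} = \frac{G - 4}{G - 3} = \frac{-4 + G}{-3 + G}$)
$c = - \frac{1464}{5}$ ($c = \frac{-4 - 2}{-3 - 2} \left(-244\right) = \frac{1}{-5} \left(-6\right) \left(-244\right) = \left(- \frac{1}{5}\right) \left(-6\right) \left(-244\right) = \frac{6}{5} \left(-244\right) = - \frac{1464}{5} \approx -292.8$)
$\left(c - 16173\right) + 20933 = \left(- \frac{1464}{5} - 16173\right) + 20933 = - \frac{82329}{5} + 20933 = \frac{22336}{5}$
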